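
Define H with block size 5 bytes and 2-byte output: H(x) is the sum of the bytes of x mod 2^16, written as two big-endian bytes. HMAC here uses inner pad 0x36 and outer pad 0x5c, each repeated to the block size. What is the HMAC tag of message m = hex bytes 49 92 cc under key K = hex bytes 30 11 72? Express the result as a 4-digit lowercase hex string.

0225

Key hex bytes 30 11 72 is 3 bytes ≤ B = 5; zero-pad to 5 bytes: K' = 30 11 72 00 00.
K' ⊕ ipad = 06 27 44 36 36.  K' ⊕ opad = 6c 4d 2e 5c 5c.
Inner input = (K'⊕ipad) ∥ m = 06 27 44 36 36 ∥ 49 92 cc.
Inner hash: sum = 6+39+68+54+54+73+146+204 = 644 → 02 84.
Outer input = (K'⊕opad) ∥ inner = 6c 4d 2e 5c 5c ∥ 02 84.
Outer hash (tag): sum = 108+77+46+92+92+2+132 = 549 → 02 25.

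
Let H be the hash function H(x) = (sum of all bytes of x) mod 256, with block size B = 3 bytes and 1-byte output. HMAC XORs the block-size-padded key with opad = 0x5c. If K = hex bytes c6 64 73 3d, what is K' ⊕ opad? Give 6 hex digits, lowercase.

865c5c

Key hex bytes c6 64 73 3d is 4 bytes > B = 3, so hash it first: H(key) = da, then zero-pad to 3 bytes: K' = da 00 00.
XOR each byte with 0x5c: da⊕5c=86, 00⊕5c=5c, 00⊕5c=5c.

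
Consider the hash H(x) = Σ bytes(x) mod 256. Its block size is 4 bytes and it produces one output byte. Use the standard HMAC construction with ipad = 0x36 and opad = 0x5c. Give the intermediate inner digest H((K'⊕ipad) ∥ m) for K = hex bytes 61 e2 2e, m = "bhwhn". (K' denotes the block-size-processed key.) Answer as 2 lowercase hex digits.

Key hex bytes 61 e2 2e is 3 bytes ≤ B = 4; zero-pad to 4 bytes: K' = 61 e2 2e 00.
K' ⊕ ipad = 57 d4 18 36.
Inner input = 57 d4 18 36 ∥ 62 68 77 68 6e.
Inner hash: sum = 87+212+24+54+98+104+119+104+110 = 912; mod 256 = 144 → 90.

90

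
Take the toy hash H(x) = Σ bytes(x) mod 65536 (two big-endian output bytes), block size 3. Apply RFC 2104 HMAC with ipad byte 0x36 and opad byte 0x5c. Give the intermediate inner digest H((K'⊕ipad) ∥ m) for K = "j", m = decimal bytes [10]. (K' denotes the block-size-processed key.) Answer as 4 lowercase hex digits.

Key "j" = 6a is 1 byte ≤ B = 3; zero-pad to 3 bytes: K' = 6a 00 00.
K' ⊕ ipad = 5c 36 36.
Inner input = 5c 36 36 ∥ 0a.
Inner hash: sum = 92+54+54+10 = 210 → 00 d2.

00d2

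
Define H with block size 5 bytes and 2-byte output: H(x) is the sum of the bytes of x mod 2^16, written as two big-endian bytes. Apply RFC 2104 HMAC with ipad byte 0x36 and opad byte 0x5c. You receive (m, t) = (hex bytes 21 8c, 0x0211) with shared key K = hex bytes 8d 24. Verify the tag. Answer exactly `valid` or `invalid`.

invalid

Key hex bytes 8d 24 is 2 bytes ≤ B = 5; zero-pad to 5 bytes: K' = 8d 24 00 00 00.
K' ⊕ ipad = bb 12 36 36 36; K' ⊕ opad = d1 78 5c 5c 5c.
Inner hash: sum = 187+18+54+54+54+33+140 = 540 → 02 1c.
Outer hash (recomputed tag): sum = 209+120+92+92+92+2+28 = 635 → 02 7b.
Recomputed tag = 027b; claimed = 0211 → mismatch.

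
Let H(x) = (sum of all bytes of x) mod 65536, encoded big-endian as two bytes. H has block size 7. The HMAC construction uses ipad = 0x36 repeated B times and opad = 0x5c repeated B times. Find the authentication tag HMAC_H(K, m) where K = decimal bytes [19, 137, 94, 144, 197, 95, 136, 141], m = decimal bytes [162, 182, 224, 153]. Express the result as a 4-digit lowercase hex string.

02d8

Key decimal bytes [19, 137, 94, 144, 197, 95, 136, 141] = 13 89 5e 90 c5 5f 88 8d is 8 bytes > B = 7, so hash it first: H(key) = 03 c3, then zero-pad to 7 bytes: K' = 03 c3 00 00 00 00 00.
K' ⊕ ipad = 35 f5 36 36 36 36 36.  K' ⊕ opad = 5f 9f 5c 5c 5c 5c 5c.
Inner input = (K'⊕ipad) ∥ m = 35 f5 36 36 36 36 36 ∥ a2 b6 e0 99.
Inner hash: sum = 53+245+54+54+54+54+54+162+182+224+153 = 1289 → 05 09.
Outer input = (K'⊕opad) ∥ inner = 5f 9f 5c 5c 5c 5c 5c ∥ 05 09.
Outer hash (tag): sum = 95+159+92+92+92+92+92+5+9 = 728 → 02 d8.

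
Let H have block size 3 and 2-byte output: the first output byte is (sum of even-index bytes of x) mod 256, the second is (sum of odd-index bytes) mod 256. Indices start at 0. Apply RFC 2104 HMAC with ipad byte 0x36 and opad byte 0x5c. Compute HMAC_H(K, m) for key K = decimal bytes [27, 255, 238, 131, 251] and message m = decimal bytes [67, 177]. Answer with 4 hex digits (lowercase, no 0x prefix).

abf7

Key decimal bytes [27, 255, 238, 131, 251] = 1b ff ee 83 fb is 5 bytes > B = 3, so hash it first: H(key) = 04 82, then zero-pad to 3 bytes: K' = 04 82 00.
K' ⊕ ipad = 32 b4 36.  K' ⊕ opad = 58 de 5c.
Inner input = (K'⊕ipad) ∥ m = 32 b4 36 ∥ 43 b1.
Inner hash: even-index sum = 281 mod 256 = 25; odd-index sum = 247 mod 256 = 247 → 19 f7.
Outer input = (K'⊕opad) ∥ inner = 58 de 5c ∥ 19 f7.
Outer hash (tag): even-index sum = 427 mod 256 = 171; odd-index sum = 247 mod 256 = 247 → ab f7.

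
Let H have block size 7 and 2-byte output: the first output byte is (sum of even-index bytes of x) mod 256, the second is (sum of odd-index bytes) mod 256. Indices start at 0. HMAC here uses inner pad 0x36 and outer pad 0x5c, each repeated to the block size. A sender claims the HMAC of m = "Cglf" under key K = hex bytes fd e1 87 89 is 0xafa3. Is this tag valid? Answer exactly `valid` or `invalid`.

valid

Key hex bytes fd e1 87 89 is 4 bytes ≤ B = 7; zero-pad to 7 bytes: K' = fd e1 87 89 00 00 00.
K' ⊕ ipad = cb d7 b1 bf 36 36 36; K' ⊕ opad = a1 bd db d5 5c 5c 5c.
Inner hash: even-index sum = 693 mod 256 = 181; odd-index sum = 635 mod 256 = 123 → b5 7b.
Outer hash (recomputed tag): even-index sum = 687 mod 256 = 175; odd-index sum = 675 mod 256 = 163 → af a3.
Recomputed tag = afa3; claimed = afa3 → match.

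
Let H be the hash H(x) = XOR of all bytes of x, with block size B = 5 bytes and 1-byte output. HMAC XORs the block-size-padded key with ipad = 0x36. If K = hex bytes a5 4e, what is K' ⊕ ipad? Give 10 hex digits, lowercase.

9378363636

Key hex bytes a5 4e is 2 bytes ≤ B = 5; zero-pad to 5 bytes: K' = a5 4e 00 00 00.
XOR each byte with 0x36: a5⊕36=93, 4e⊕36=78, 00⊕36=36, 00⊕36=36, 00⊕36=36.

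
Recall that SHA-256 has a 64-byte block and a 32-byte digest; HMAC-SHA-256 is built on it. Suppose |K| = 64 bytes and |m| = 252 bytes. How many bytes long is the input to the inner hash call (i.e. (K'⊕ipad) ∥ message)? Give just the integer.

Key is 64 ≤ 64 bytes, zero-padded: |K'| = 64.
Inner input = (K'⊕ipad) ∥ m → 64 + 252 = 316 bytes.

316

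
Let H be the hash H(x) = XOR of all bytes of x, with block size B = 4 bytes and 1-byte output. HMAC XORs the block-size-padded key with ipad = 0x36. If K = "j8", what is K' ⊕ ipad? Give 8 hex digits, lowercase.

5c0e3636

Key "j8" = 6a 38 is 2 bytes ≤ B = 4; zero-pad to 4 bytes: K' = 6a 38 00 00.
XOR each byte with 0x36: 6a⊕36=5c, 38⊕36=0e, 00⊕36=36, 00⊕36=36.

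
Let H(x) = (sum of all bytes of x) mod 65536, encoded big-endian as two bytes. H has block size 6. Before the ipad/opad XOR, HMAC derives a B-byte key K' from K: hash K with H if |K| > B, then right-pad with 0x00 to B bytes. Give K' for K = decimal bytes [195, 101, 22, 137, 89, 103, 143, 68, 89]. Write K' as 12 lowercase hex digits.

03b300000000

|K| = 9 > B = 6, so first hash the key.
H(K): sum = 195+101+22+137+89+103+143+68+89 = 947 → 03 b3.
Zero-pad H(K) = 03 b3 to 6 bytes: K' = 03 b3 00 00 00 00.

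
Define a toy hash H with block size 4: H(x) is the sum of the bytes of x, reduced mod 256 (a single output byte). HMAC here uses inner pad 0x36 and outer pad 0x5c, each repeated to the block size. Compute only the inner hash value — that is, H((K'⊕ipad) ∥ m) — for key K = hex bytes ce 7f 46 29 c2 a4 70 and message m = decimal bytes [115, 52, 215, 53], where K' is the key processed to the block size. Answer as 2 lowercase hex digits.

Key hex bytes ce 7f 46 29 c2 a4 70 is 7 bytes > B = 4, so hash it first: H(key) = 92, then zero-pad to 4 bytes: K' = 92 00 00 00.
K' ⊕ ipad = a4 36 36 36.
Inner input = a4 36 36 36 ∥ 73 34 d7 35.
Inner hash: sum = 164+54+54+54+115+52+215+53 = 761; mod 256 = 249 → f9.

f9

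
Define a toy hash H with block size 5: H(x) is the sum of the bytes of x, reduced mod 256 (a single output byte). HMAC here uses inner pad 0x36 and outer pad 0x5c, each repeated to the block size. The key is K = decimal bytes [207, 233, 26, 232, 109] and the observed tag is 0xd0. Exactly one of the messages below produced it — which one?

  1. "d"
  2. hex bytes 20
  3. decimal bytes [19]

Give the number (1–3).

Key decimal bytes [207, 233, 26, 232, 109] = cf e9 1a e8 6d is exactly B = 5 bytes: K' = cf e9 1a e8 6d.
K' ⊕ ipad = f9 df 2c de 5b; K' ⊕ opad = 93 b5 46 b4 31.
m1: inner = H(f9 df 2c de 5b 64) = a1; tag = H(93 b5 46 b4 31 a1) = 14
m2: inner = H(f9 df 2c de 5b 20) = 5d; tag = H(93 b5 46 b4 31 5d) = d0 ← matches
m3: inner = H(f9 df 2c de 5b 13) = 50; tag = H(93 b5 46 b4 31 50) = c3

2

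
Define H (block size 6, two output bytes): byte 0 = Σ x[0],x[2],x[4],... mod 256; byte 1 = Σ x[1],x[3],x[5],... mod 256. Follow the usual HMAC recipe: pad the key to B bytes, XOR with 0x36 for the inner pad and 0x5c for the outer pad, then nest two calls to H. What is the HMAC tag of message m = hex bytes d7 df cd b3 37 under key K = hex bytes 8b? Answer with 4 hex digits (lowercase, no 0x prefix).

9348

Key hex bytes 8b is 1 byte ≤ B = 6; zero-pad to 6 bytes: K' = 8b 00 00 00 00 00.
K' ⊕ ipad = bd 36 36 36 36 36.  K' ⊕ opad = d7 5c 5c 5c 5c 5c.
Inner input = (K'⊕ipad) ∥ m = bd 36 36 36 36 36 ∥ d7 df cd b3 37.
Inner hash: even-index sum = 772 mod 256 = 4; odd-index sum = 564 mod 256 = 52 → 04 34.
Outer input = (K'⊕opad) ∥ inner = d7 5c 5c 5c 5c 5c ∥ 04 34.
Outer hash (tag): even-index sum = 403 mod 256 = 147; odd-index sum = 328 mod 256 = 72 → 93 48.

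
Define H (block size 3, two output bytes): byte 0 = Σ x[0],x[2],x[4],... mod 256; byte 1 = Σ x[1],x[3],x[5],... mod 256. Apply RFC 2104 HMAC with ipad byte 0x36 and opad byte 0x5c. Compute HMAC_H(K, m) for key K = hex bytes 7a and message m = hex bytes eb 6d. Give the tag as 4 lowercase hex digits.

Key hex bytes 7a is 1 byte ≤ B = 3; zero-pad to 3 bytes: K' = 7a 00 00.
K' ⊕ ipad = 4c 36 36.  K' ⊕ opad = 26 5c 5c.
Inner input = (K'⊕ipad) ∥ m = 4c 36 36 ∥ eb 6d.
Inner hash: even-index sum = 239 mod 256 = 239; odd-index sum = 289 mod 256 = 33 → ef 21.
Outer input = (K'⊕opad) ∥ inner = 26 5c 5c ∥ ef 21.
Outer hash (tag): even-index sum = 163 mod 256 = 163; odd-index sum = 331 mod 256 = 75 → a3 4b.

a34b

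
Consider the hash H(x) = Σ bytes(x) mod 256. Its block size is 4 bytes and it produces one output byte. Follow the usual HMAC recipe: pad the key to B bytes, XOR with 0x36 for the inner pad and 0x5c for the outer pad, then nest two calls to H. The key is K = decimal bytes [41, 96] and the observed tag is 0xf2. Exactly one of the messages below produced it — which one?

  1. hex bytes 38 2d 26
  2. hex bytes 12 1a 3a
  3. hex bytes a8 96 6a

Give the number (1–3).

3

Key decimal bytes [41, 96] = 29 60 is 2 bytes ≤ B = 4; zero-pad to 4 bytes: K' = 29 60 00 00.
K' ⊕ ipad = 1f 56 36 36; K' ⊕ opad = 75 3c 5c 5c.
m1: inner = H(1f 56 36 36 38 2d 26) = 6c; tag = H(75 3c 5c 5c 6c) = d5
m2: inner = H(1f 56 36 36 12 1a 3a) = 47; tag = H(75 3c 5c 5c 47) = b0
m3: inner = H(1f 56 36 36 a8 96 6a) = 89; tag = H(75 3c 5c 5c 89) = f2 ← matches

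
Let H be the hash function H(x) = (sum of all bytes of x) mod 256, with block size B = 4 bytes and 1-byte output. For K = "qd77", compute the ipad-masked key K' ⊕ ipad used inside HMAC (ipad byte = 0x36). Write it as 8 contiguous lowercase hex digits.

Key "qd77" = 71 64 37 37 is exactly B = 4 bytes: K' = 71 64 37 37.
XOR each byte with 0x36: 71⊕36=47, 64⊕36=52, 37⊕36=01, 37⊕36=01.

47520101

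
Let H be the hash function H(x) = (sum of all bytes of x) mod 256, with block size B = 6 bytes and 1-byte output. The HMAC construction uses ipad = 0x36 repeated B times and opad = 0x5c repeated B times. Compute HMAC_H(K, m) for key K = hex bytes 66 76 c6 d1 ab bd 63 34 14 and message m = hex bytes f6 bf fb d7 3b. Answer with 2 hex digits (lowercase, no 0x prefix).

Key hex bytes 66 76 c6 d1 ab bd 63 34 14 is 9 bytes > B = 6, so hash it first: H(key) = 86, then zero-pad to 6 bytes: K' = 86 00 00 00 00 00.
K' ⊕ ipad = b0 36 36 36 36 36.  K' ⊕ opad = da 5c 5c 5c 5c 5c.
Inner input = (K'⊕ipad) ∥ m = b0 36 36 36 36 36 ∥ f6 bf fb d7 3b.
Inner hash: sum = 176+54+54+54+54+54+246+191+251+215+59 = 1408; mod 256 = 128 → 80.
Outer input = (K'⊕opad) ∥ inner = da 5c 5c 5c 5c 5c ∥ 80.
Outer hash (tag): sum = 218+92+92+92+92+92+128 = 806; mod 256 = 38 → 26.

26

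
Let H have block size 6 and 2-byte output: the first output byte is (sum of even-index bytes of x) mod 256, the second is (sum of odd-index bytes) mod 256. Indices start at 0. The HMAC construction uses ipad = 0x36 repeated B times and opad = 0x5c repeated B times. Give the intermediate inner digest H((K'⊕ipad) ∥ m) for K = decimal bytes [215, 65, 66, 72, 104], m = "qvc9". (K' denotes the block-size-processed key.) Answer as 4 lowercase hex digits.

Key decimal bytes [215, 65, 66, 72, 104] = d7 41 42 48 68 is 5 bytes ≤ B = 6; zero-pad to 6 bytes: K' = d7 41 42 48 68 00.
K' ⊕ ipad = e1 77 74 7e 5e 36.
Inner input = e1 77 74 7e 5e 36 ∥ 71 76 63 39.
Inner hash: even-index sum = 647 mod 256 = 135; odd-index sum = 474 mod 256 = 218 → 87 da.

87da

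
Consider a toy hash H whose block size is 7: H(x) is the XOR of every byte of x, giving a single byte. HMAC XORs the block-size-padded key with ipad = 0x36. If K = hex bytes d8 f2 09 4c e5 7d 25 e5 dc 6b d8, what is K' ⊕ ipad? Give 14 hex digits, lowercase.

6e363636363636

Key hex bytes d8 f2 09 4c e5 7d 25 e5 dc 6b d8 is 11 bytes > B = 7, so hash it first: H(key) = 58, then zero-pad to 7 bytes: K' = 58 00 00 00 00 00 00.
XOR each byte with 0x36: 58⊕36=6e, 00⊕36=36, 00⊕36=36, 00⊕36=36, 00⊕36=36, 00⊕36=36, 00⊕36=36.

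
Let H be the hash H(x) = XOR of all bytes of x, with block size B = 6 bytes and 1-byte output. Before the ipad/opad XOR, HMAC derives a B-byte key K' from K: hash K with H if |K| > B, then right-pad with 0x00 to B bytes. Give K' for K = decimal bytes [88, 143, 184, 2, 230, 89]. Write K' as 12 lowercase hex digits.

Key decimal bytes [88, 143, 184, 2, 230, 89] = 58 8f b8 02 e6 59 is exactly B = 6 bytes: K' = 58 8f b8 02 e6 59.

588fb802e659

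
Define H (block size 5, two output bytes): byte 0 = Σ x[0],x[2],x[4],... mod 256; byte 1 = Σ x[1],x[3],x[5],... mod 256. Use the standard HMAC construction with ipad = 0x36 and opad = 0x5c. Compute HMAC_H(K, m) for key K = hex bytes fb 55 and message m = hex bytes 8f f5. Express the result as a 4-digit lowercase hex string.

Key hex bytes fb 55 is 2 bytes ≤ B = 5; zero-pad to 5 bytes: K' = fb 55 00 00 00.
K' ⊕ ipad = cd 63 36 36 36.  K' ⊕ opad = a7 09 5c 5c 5c.
Inner input = (K'⊕ipad) ∥ m = cd 63 36 36 36 ∥ 8f f5.
Inner hash: even-index sum = 558 mod 256 = 46; odd-index sum = 296 mod 256 = 40 → 2e 28.
Outer input = (K'⊕opad) ∥ inner = a7 09 5c 5c 5c ∥ 2e 28.
Outer hash (tag): even-index sum = 391 mod 256 = 135; odd-index sum = 147 mod 256 = 147 → 87 93.

8793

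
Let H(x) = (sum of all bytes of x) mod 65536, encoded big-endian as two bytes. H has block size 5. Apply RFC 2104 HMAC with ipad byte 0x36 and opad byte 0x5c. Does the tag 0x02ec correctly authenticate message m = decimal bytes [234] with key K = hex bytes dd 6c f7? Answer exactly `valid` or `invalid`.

invalid

Key hex bytes dd 6c f7 is 3 bytes ≤ B = 5; zero-pad to 5 bytes: K' = dd 6c f7 00 00.
K' ⊕ ipad = eb 5a c1 36 36; K' ⊕ opad = 81 30 ab 5c 5c.
Inner hash: sum = 235+90+193+54+54+234 = 860 → 03 5c.
Outer hash (recomputed tag): sum = 129+48+171+92+92+3+92 = 627 → 02 73.
Recomputed tag = 0273; claimed = 02ec → mismatch.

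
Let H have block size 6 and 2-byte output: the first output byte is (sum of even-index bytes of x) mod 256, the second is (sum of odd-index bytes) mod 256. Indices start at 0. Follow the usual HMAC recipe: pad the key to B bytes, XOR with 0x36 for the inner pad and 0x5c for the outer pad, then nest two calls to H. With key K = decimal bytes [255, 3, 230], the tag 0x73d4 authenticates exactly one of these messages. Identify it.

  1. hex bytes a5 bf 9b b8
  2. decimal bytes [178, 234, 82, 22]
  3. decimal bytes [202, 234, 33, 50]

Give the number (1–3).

Key decimal bytes [255, 3, 230] = ff 03 e6 is 3 bytes ≤ B = 6; zero-pad to 6 bytes: K' = ff 03 e6 00 00 00.
K' ⊕ ipad = c9 35 d0 36 36 36; K' ⊕ opad = a3 5f ba 5c 5c 5c.
m1: inner = H(c9 35 d0 36 36 36 a5 bf 9b b8) = 0f 18; tag = H(a3 5f ba 5c 5c 5c 0f 18) = c82f
m2: inner = H(c9 35 d0 36 36 36 b2 ea 52 16) = d3 a1; tag = H(a3 5f ba 5c 5c 5c d3 a1) = 8cb8
m3: inner = H(c9 35 d0 36 36 36 ca ea 21 32) = ba bd; tag = H(a3 5f ba 5c 5c 5c ba bd) = 73d4 ← matches

3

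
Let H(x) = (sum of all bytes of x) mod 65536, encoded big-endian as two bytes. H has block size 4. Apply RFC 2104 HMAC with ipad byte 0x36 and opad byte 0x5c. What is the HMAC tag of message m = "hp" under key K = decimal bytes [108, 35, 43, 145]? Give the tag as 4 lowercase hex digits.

0200

Key decimal bytes [108, 35, 43, 145] = 6c 23 2b 91 is exactly B = 4 bytes: K' = 6c 23 2b 91.
K' ⊕ ipad = 5a 15 1d a7.  K' ⊕ opad = 30 7f 77 cd.
Inner input = (K'⊕ipad) ∥ m = 5a 15 1d a7 ∥ 68 70.
Inner hash: sum = 90+21+29+167+104+112 = 523 → 02 0b.
Outer input = (K'⊕opad) ∥ inner = 30 7f 77 cd ∥ 02 0b.
Outer hash (tag): sum = 48+127+119+205+2+11 = 512 → 02 00.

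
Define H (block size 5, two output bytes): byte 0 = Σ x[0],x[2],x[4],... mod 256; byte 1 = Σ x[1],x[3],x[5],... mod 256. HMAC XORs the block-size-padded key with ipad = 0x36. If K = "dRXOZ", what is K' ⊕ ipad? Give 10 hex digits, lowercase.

52646e796c

Key "dRXOZ" = 64 52 58 4f 5a is exactly B = 5 bytes: K' = 64 52 58 4f 5a.
XOR each byte with 0x36: 64⊕36=52, 52⊕36=64, 58⊕36=6e, 4f⊕36=79, 5a⊕36=6c.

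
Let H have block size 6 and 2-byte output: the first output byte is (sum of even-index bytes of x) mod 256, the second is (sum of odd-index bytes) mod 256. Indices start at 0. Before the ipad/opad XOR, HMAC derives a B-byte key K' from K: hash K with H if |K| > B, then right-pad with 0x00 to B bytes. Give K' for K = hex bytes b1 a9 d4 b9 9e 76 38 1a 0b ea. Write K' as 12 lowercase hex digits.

66dc00000000

|K| = 10 > B = 6, so first hash the key.
H(K): even-index sum = 614 mod 256 = 102; odd-index sum = 732 mod 256 = 220 → 66 dc.
Zero-pad H(K) = 66 dc to 6 bytes: K' = 66 dc 00 00 00 00.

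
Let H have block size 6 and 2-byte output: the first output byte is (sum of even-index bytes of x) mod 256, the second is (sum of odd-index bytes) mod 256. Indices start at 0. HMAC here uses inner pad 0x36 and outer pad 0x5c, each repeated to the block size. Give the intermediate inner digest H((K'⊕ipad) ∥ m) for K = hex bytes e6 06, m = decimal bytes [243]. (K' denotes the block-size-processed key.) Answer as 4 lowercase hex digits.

Key hex bytes e6 06 is 2 bytes ≤ B = 6; zero-pad to 6 bytes: K' = e6 06 00 00 00 00.
K' ⊕ ipad = d0 30 36 36 36 36.
Inner input = d0 30 36 36 36 36 ∥ f3.
Inner hash: even-index sum = 559 mod 256 = 47; odd-index sum = 156 mod 256 = 156 → 2f 9c.

2f9c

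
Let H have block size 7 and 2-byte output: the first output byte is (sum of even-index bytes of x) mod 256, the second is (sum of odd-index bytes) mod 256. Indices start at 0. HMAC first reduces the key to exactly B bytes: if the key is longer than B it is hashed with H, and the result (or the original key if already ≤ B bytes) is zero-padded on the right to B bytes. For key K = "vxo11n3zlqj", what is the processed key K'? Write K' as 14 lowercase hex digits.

1f020000000000

|K| = 11 > B = 7, so first hash the key.
H(K): even-index sum = 543 mod 256 = 31; odd-index sum = 514 mod 256 = 2 → 1f 02.
Zero-pad H(K) = 1f 02 to 7 bytes: K' = 1f 02 00 00 00 00 00.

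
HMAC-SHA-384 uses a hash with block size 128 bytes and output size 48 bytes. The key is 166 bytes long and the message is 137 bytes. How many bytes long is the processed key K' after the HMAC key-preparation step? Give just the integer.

128

Key is 166 > 128 bytes, so it is hashed to 48 bytes then zero-padded to 128: |K'| = 128.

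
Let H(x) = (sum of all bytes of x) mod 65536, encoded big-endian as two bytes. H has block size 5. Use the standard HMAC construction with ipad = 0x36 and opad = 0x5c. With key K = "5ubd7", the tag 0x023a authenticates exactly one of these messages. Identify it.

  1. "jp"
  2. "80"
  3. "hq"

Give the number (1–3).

Key "5ubd7" = 35 75 62 64 37 is exactly B = 5 bytes: K' = 35 75 62 64 37.
K' ⊕ ipad = 03 43 54 52 01; K' ⊕ opad = 69 29 3e 38 6b.
m1: inner = H(03 43 54 52 01 6a 70) = 01 c7; tag = H(69 29 3e 38 6b 01 c7) = 023b
m2: inner = H(03 43 54 52 01 38 30) = 01 55; tag = H(69 29 3e 38 6b 01 55) = 01c9
m3: inner = H(03 43 54 52 01 68 71) = 01 c6; tag = H(69 29 3e 38 6b 01 c6) = 023a ← matches

3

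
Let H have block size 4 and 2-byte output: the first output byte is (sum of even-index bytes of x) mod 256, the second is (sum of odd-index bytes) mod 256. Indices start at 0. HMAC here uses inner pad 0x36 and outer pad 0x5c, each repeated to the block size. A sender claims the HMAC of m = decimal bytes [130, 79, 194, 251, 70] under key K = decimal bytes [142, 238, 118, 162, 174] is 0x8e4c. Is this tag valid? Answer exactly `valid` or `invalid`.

Key decimal bytes [142, 238, 118, 162, 174] = 8e ee 76 a2 ae is 5 bytes > B = 4, so hash it first: H(key) = b2 90, then zero-pad to 4 bytes: K' = b2 90 00 00.
K' ⊕ ipad = 84 a6 36 36; K' ⊕ opad = ee cc 5c 5c.
Inner hash: even-index sum = 580 mod 256 = 68; odd-index sum = 550 mod 256 = 38 → 44 26.
Outer hash (recomputed tag): even-index sum = 398 mod 256 = 142; odd-index sum = 334 mod 256 = 78 → 8e 4e.
Recomputed tag = 8e4e; claimed = 8e4c → mismatch.

invalid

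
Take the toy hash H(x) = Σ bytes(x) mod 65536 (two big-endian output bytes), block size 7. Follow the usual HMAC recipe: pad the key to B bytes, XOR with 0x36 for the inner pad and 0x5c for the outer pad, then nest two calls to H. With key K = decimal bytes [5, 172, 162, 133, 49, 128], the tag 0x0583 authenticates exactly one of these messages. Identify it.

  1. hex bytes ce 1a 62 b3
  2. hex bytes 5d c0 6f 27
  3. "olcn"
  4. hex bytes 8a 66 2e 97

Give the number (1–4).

2

Key decimal bytes [5, 172, 162, 133, 49, 128] = 05 ac a2 85 31 80 is 6 bytes ≤ B = 7; zero-pad to 7 bytes: K' = 05 ac a2 85 31 80 00.
K' ⊕ ipad = 33 9a 94 b3 07 b6 36; K' ⊕ opad = 59 f0 fe d9 6d dc 5c.
m1: inner = H(33 9a 94 b3 07 b6 36 ce 1a 62 b3) = 05 04; tag = H(59 f0 fe d9 6d dc 5c 05 04) = 04ce
m2: inner = H(33 9a 94 b3 07 b6 36 5d c0 6f 27) = 04 ba; tag = H(59 f0 fe d9 6d dc 5c 04 ba) = 0583 ← matches
m3: inner = H(33 9a 94 b3 07 b6 36 6f 6c 63 6e) = 04 b3; tag = H(59 f0 fe d9 6d dc 5c 04 b3) = 057c
m4: inner = H(33 9a 94 b3 07 b6 36 8a 66 2e 97) = 04 bc; tag = H(59 f0 fe d9 6d dc 5c 04 bc) = 0585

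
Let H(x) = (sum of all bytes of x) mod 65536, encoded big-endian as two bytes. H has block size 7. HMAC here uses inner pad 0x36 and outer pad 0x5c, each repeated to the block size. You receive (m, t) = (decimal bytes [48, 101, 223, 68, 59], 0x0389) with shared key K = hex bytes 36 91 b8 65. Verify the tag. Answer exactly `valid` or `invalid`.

valid

Key hex bytes 36 91 b8 65 is 4 bytes ≤ B = 7; zero-pad to 7 bytes: K' = 36 91 b8 65 00 00 00.
K' ⊕ ipad = 00 a7 8e 53 36 36 36; K' ⊕ opad = 6a cd e4 39 5c 5c 5c.
Inner hash: sum = 0+167+142+83+54+54+54+48+101+223+68+59 = 1053 → 04 1d.
Outer hash (recomputed tag): sum = 106+205+228+57+92+92+92+4+29 = 905 → 03 89.
Recomputed tag = 0389; claimed = 0389 → match.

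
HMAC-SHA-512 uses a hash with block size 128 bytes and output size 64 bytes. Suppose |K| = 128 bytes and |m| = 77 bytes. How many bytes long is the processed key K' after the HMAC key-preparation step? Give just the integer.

128

Key is 128 ≤ 128 bytes, zero-padded: |K'| = 128.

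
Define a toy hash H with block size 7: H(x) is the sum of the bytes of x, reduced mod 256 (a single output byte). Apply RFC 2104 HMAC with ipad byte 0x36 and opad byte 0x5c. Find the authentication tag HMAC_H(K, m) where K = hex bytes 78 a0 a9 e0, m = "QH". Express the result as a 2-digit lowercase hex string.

Key hex bytes 78 a0 a9 e0 is 4 bytes ≤ B = 7; zero-pad to 7 bytes: K' = 78 a0 a9 e0 00 00 00.
K' ⊕ ipad = 4e 96 9f d6 36 36 36.  K' ⊕ opad = 24 fc f5 bc 5c 5c 5c.
Inner input = (K'⊕ipad) ∥ m = 4e 96 9f d6 36 36 36 ∥ 51 48.
Inner hash: sum = 78+150+159+214+54+54+54+81+72 = 916; mod 256 = 148 → 94.
Outer input = (K'⊕opad) ∥ inner = 24 fc f5 bc 5c 5c 5c ∥ 94.
Outer hash (tag): sum = 36+252+245+188+92+92+92+148 = 1145; mod 256 = 121 → 79.

79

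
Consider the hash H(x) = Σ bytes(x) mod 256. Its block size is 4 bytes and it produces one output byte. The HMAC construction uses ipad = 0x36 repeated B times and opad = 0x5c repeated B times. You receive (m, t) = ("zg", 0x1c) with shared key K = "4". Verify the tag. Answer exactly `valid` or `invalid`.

invalid

Key "4" = 34 is 1 byte ≤ B = 4; zero-pad to 4 bytes: K' = 34 00 00 00.
K' ⊕ ipad = 02 36 36 36; K' ⊕ opad = 68 5c 5c 5c.
Inner hash: sum = 2+54+54+54+122+103 = 389; mod 256 = 133 → 85.
Outer hash (recomputed tag): sum = 104+92+92+92+133 = 513; mod 256 = 1 → 01.
Recomputed tag = 01; claimed = 1c → mismatch.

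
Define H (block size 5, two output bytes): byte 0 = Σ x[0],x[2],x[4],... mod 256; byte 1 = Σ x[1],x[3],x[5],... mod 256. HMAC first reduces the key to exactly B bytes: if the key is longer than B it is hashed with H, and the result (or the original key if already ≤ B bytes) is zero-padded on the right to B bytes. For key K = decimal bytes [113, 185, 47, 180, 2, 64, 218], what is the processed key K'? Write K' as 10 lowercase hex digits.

|K| = 7 > B = 5, so first hash the key.
H(K): even-index sum = 380 mod 256 = 124; odd-index sum = 429 mod 256 = 173 → 7c ad.
Zero-pad H(K) = 7c ad to 5 bytes: K' = 7c ad 00 00 00.

7cad000000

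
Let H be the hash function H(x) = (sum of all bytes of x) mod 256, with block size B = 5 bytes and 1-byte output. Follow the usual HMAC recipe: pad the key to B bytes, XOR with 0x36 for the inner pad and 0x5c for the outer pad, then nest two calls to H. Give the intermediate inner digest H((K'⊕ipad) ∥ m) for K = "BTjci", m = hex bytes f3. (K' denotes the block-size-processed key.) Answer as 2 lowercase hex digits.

Key "BTjci" = 42 54 6a 63 69 is exactly B = 5 bytes: K' = 42 54 6a 63 69.
K' ⊕ ipad = 74 62 5c 55 5f.
Inner input = 74 62 5c 55 5f ∥ f3.
Inner hash: sum = 116+98+92+85+95+243 = 729; mod 256 = 217 → d9.

d9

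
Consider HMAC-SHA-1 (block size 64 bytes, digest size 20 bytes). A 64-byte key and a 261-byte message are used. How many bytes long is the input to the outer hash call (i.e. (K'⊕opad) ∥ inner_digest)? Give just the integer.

84

Key is 64 ≤ 64 bytes, zero-padded: |K'| = 64.
Outer input = (K'⊕opad) ∥ H(inner) → 64 + 20 = 84 bytes.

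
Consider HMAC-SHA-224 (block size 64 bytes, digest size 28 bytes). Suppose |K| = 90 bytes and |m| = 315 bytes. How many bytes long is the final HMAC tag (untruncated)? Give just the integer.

The tag is one SHA-224 digest: 28 bytes.

28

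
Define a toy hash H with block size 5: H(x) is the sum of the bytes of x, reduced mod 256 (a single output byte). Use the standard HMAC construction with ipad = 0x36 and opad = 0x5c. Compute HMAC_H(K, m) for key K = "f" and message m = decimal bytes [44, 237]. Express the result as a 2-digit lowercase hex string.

Key "f" = 66 is 1 byte ≤ B = 5; zero-pad to 5 bytes: K' = 66 00 00 00 00.
K' ⊕ ipad = 50 36 36 36 36.  K' ⊕ opad = 3a 5c 5c 5c 5c.
Inner input = (K'⊕ipad) ∥ m = 50 36 36 36 36 ∥ 2c ed.
Inner hash: sum = 80+54+54+54+54+44+237 = 577; mod 256 = 65 → 41.
Outer input = (K'⊕opad) ∥ inner = 3a 5c 5c 5c 5c ∥ 41.
Outer hash (tag): sum = 58+92+92+92+92+65 = 491; mod 256 = 235 → eb.

eb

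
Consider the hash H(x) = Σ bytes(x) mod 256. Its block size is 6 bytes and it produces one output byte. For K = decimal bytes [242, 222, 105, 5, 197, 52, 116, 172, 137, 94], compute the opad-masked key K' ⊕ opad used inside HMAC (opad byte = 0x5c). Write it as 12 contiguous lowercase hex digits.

625c5c5c5c5c

Key decimal bytes [242, 222, 105, 5, 197, 52, 116, 172, 137, 94] = f2 de 69 05 c5 34 74 ac 89 5e is 10 bytes > B = 6, so hash it first: H(key) = 3e, then zero-pad to 6 bytes: K' = 3e 00 00 00 00 00.
XOR each byte with 0x5c: 3e⊕5c=62, 00⊕5c=5c, 00⊕5c=5c, 00⊕5c=5c, 00⊕5c=5c, 00⊕5c=5c.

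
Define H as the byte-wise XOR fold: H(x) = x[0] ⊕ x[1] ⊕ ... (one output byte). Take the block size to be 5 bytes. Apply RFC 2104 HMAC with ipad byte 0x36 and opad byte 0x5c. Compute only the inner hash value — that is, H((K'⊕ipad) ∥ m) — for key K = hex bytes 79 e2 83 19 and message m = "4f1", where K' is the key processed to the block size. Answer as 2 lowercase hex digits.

54

Key hex bytes 79 e2 83 19 is 4 bytes ≤ B = 5; zero-pad to 5 bytes: K' = 79 e2 83 19 00.
K' ⊕ ipad = 4f d4 b5 2f 36.
Inner input = 4f d4 b5 2f 36 ∥ 34 66 31.
Inner hash: XOR 4f⊕d4⊕b5⊕2f⊕36⊕34⊕66⊕31 = 54.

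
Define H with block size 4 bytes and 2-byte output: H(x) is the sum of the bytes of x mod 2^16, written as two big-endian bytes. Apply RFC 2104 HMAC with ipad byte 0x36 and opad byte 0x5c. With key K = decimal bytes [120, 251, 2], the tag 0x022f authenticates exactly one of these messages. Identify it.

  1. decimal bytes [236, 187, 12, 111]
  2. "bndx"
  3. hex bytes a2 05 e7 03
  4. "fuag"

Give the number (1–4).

Key decimal bytes [120, 251, 2] = 78 fb 02 is 3 bytes ≤ B = 4; zero-pad to 4 bytes: K' = 78 fb 02 00.
K' ⊕ ipad = 4e cd 34 36; K' ⊕ opad = 24 a7 5e 5c.
m1: inner = H(4e cd 34 36 ec bb 0c 6f) = 03 a7; tag = H(24 a7 5e 5c 03 a7) = 022f ← matches
m2: inner = H(4e cd 34 36 62 6e 64 78) = 03 31; tag = H(24 a7 5e 5c 03 31) = 01b9
m3: inner = H(4e cd 34 36 a2 05 e7 03) = 03 16; tag = H(24 a7 5e 5c 03 16) = 019e
m4: inner = H(4e cd 34 36 66 75 61 67) = 03 28; tag = H(24 a7 5e 5c 03 28) = 01b0

1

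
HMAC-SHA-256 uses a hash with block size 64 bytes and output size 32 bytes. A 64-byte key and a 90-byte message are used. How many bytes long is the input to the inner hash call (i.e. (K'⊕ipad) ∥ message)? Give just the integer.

154

Key is 64 ≤ 64 bytes, zero-padded: |K'| = 64.
Inner input = (K'⊕ipad) ∥ m → 64 + 90 = 154 bytes.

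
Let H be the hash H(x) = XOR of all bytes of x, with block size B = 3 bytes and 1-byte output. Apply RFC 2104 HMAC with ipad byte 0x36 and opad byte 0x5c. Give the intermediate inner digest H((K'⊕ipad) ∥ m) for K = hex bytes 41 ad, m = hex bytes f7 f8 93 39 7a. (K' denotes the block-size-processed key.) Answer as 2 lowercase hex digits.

Key hex bytes 41 ad is 2 bytes ≤ B = 3; zero-pad to 3 bytes: K' = 41 ad 00.
K' ⊕ ipad = 77 9b 36.
Inner input = 77 9b 36 ∥ f7 f8 93 39 7a.
Inner hash: XOR 77⊕9b⊕36⊕f7⊕f8⊕93⊕39⊕7a = 05.

05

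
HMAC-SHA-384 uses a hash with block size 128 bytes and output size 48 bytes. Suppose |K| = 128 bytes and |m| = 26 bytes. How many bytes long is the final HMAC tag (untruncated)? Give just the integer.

The tag is one SHA-384 digest: 48 bytes.

48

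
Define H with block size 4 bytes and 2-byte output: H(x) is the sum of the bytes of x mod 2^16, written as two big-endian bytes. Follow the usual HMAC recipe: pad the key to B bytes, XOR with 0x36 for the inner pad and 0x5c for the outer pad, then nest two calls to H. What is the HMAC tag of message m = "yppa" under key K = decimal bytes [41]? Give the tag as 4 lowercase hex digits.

0206

Key decimal bytes [41] = 29 is 1 byte ≤ B = 4; zero-pad to 4 bytes: K' = 29 00 00 00.
K' ⊕ ipad = 1f 36 36 36.  K' ⊕ opad = 75 5c 5c 5c.
Inner input = (K'⊕ipad) ∥ m = 1f 36 36 36 ∥ 79 70 70 61.
Inner hash: sum = 31+54+54+54+121+112+112+97 = 635 → 02 7b.
Outer input = (K'⊕opad) ∥ inner = 75 5c 5c 5c ∥ 02 7b.
Outer hash (tag): sum = 117+92+92+92+2+123 = 518 → 02 06.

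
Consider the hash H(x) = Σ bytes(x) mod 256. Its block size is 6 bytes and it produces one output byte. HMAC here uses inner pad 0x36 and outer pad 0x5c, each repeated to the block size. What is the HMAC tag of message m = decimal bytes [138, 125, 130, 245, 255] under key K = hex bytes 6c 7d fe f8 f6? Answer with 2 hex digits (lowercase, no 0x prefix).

4b

Key hex bytes 6c 7d fe f8 f6 is 5 bytes ≤ B = 6; zero-pad to 6 bytes: K' = 6c 7d fe f8 f6 00.
K' ⊕ ipad = 5a 4b c8 ce c0 36.  K' ⊕ opad = 30 21 a2 a4 aa 5c.
Inner input = (K'⊕ipad) ∥ m = 5a 4b c8 ce c0 36 ∥ 8a 7d 82 f5 ff.
Inner hash: sum = 90+75+200+206+192+54+138+125+130+245+255 = 1710; mod 256 = 174 → ae.
Outer input = (K'⊕opad) ∥ inner = 30 21 a2 a4 aa 5c ∥ ae.
Outer hash (tag): sum = 48+33+162+164+170+92+174 = 843; mod 256 = 75 → 4b.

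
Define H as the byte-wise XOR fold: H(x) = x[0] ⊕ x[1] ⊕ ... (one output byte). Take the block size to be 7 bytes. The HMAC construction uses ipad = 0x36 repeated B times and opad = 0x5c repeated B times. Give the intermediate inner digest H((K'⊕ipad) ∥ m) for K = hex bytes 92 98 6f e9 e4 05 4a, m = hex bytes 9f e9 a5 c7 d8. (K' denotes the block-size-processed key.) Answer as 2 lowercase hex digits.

Key hex bytes 92 98 6f e9 e4 05 4a is exactly B = 7 bytes: K' = 92 98 6f e9 e4 05 4a.
K' ⊕ ipad = a4 ae 59 df d2 33 7c.
Inner input = a4 ae 59 df d2 33 7c ∥ 9f e9 a5 c7 d8.
Inner hash: XOR a4⊕ae⊕59⊕df⊕d2⊕33⊕7c⊕9f⊕e9⊕a5⊕c7⊕d8 = dd.

dd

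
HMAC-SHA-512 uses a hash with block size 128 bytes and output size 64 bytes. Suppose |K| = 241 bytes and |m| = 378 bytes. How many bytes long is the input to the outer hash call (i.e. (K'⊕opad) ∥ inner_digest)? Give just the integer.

Key is 241 > 128 bytes, so it is hashed to 64 bytes then zero-padded to 128: |K'| = 128.
Outer input = (K'⊕opad) ∥ H(inner) → 128 + 64 = 192 bytes.

192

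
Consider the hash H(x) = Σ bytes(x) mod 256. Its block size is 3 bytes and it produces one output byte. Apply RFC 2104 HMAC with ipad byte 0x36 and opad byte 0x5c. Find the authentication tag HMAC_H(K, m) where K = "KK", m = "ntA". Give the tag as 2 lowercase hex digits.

Key "KK" = 4b 4b is 2 bytes ≤ B = 3; zero-pad to 3 bytes: K' = 4b 4b 00.
K' ⊕ ipad = 7d 7d 36.  K' ⊕ opad = 17 17 5c.
Inner input = (K'⊕ipad) ∥ m = 7d 7d 36 ∥ 6e 74 41.
Inner hash: sum = 125+125+54+110+116+65 = 595; mod 256 = 83 → 53.
Outer input = (K'⊕opad) ∥ inner = 17 17 5c ∥ 53.
Outer hash (tag): sum = 23+23+92+83 = 221 → dd.

dd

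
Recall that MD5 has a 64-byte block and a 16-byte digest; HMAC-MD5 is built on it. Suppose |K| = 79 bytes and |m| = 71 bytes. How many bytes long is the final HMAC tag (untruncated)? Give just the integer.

The tag is one MD5 digest: 16 bytes.

16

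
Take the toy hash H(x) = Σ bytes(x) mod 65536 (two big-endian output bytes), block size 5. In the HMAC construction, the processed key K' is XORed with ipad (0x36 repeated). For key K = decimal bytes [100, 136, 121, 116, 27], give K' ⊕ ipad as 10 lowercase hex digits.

52be4f422d

Key decimal bytes [100, 136, 121, 116, 27] = 64 88 79 74 1b is exactly B = 5 bytes: K' = 64 88 79 74 1b.
XOR each byte with 0x36: 64⊕36=52, 88⊕36=be, 79⊕36=4f, 74⊕36=42, 1b⊕36=2d.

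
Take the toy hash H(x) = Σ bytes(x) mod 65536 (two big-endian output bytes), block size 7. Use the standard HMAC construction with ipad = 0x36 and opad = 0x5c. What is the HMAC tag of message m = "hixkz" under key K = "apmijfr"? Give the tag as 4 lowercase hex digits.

Key "apmijfr" = 61 70 6d 69 6a 66 72 is exactly B = 7 bytes: K' = 61 70 6d 69 6a 66 72.
K' ⊕ ipad = 57 46 5b 5f 5c 50 44.  K' ⊕ opad = 3d 2c 31 35 36 3a 2e.
Inner input = (K'⊕ipad) ∥ m = 57 46 5b 5f 5c 50 44 ∥ 68 69 78 6b 7a.
Inner hash: sum = 87+70+91+95+92+80+68+104+105+120+107+122 = 1141 → 04 75.
Outer input = (K'⊕opad) ∥ inner = 3d 2c 31 35 36 3a 2e ∥ 04 75.
Outer hash (tag): sum = 61+44+49+53+54+58+46+4+117 = 486 → 01 e6.

01e6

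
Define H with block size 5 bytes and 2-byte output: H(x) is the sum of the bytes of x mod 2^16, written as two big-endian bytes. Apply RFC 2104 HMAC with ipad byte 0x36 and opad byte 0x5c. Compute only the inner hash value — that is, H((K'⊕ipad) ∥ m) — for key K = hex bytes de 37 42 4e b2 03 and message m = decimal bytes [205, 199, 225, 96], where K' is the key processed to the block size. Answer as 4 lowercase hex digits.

0417

Key hex bytes de 37 42 4e b2 03 is 6 bytes > B = 5, so hash it first: H(key) = 02 5a, then zero-pad to 5 bytes: K' = 02 5a 00 00 00.
K' ⊕ ipad = 34 6c 36 36 36.
Inner input = 34 6c 36 36 36 ∥ cd c7 e1 60.
Inner hash: sum = 52+108+54+54+54+205+199+225+96 = 1047 → 04 17.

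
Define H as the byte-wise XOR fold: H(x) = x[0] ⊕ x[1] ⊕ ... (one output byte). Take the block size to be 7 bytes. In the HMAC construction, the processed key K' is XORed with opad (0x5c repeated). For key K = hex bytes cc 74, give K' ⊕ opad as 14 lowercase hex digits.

90285c5c5c5c5c

Key hex bytes cc 74 is 2 bytes ≤ B = 7; zero-pad to 7 bytes: K' = cc 74 00 00 00 00 00.
XOR each byte with 0x5c: cc⊕5c=90, 74⊕5c=28, 00⊕5c=5c, 00⊕5c=5c, 00⊕5c=5c, 00⊕5c=5c, 00⊕5c=5c.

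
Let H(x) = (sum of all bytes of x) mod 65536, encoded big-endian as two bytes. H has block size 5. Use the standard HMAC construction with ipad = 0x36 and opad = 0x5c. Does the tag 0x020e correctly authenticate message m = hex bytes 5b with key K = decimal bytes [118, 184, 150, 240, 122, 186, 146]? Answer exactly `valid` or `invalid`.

Key decimal bytes [118, 184, 150, 240, 122, 186, 146] = 76 b8 96 f0 7a ba 92 is 7 bytes > B = 5, so hash it first: H(key) = 04 7a, then zero-pad to 5 bytes: K' = 04 7a 00 00 00.
K' ⊕ ipad = 32 4c 36 36 36; K' ⊕ opad = 58 26 5c 5c 5c.
Inner hash: sum = 50+76+54+54+54+91 = 379 → 01 7b.
Outer hash (recomputed tag): sum = 88+38+92+92+92+1+123 = 526 → 02 0e.
Recomputed tag = 020e; claimed = 020e → match.

valid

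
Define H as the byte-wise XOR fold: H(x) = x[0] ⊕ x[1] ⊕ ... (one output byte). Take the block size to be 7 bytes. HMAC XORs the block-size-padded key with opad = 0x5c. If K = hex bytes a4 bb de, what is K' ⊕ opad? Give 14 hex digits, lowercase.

Key hex bytes a4 bb de is 3 bytes ≤ B = 7; zero-pad to 7 bytes: K' = a4 bb de 00 00 00 00.
XOR each byte with 0x5c: a4⊕5c=f8, bb⊕5c=e7, de⊕5c=82, 00⊕5c=5c, 00⊕5c=5c, 00⊕5c=5c, 00⊕5c=5c.

f8e7825c5c5c5c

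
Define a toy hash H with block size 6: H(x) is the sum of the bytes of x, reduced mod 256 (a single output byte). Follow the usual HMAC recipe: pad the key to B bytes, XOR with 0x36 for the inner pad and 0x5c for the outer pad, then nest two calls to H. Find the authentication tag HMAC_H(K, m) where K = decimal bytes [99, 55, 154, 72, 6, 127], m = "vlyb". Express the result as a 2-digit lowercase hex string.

b7

Key decimal bytes [99, 55, 154, 72, 6, 127] = 63 37 9a 48 06 7f is exactly B = 6 bytes: K' = 63 37 9a 48 06 7f.
K' ⊕ ipad = 55 01 ac 7e 30 49.  K' ⊕ opad = 3f 6b c6 14 5a 23.
Inner input = (K'⊕ipad) ∥ m = 55 01 ac 7e 30 49 ∥ 76 6c 79 62.
Inner hash: sum = 85+1+172+126+48+73+118+108+121+98 = 950; mod 256 = 182 → b6.
Outer input = (K'⊕opad) ∥ inner = 3f 6b c6 14 5a 23 ∥ b6.
Outer hash (tag): sum = 63+107+198+20+90+35+182 = 695; mod 256 = 183 → b7.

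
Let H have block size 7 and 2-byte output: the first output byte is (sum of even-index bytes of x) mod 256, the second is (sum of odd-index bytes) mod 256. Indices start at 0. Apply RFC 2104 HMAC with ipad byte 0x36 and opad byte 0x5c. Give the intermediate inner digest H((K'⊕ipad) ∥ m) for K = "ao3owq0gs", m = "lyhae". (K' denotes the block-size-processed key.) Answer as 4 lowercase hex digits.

Key "ao3owq0gs" = 61 6f 33 6f 77 71 30 67 73 is 9 bytes > B = 7, so hash it first: H(key) = ae b6, then zero-pad to 7 bytes: K' = ae b6 00 00 00 00 00.
K' ⊕ ipad = 98 80 36 36 36 36 36.
Inner input = 98 80 36 36 36 36 36 ∥ 6c 79 68 61 65.
Inner hash: even-index sum = 532 mod 256 = 20; odd-index sum = 549 mod 256 = 37 → 14 25.

1425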